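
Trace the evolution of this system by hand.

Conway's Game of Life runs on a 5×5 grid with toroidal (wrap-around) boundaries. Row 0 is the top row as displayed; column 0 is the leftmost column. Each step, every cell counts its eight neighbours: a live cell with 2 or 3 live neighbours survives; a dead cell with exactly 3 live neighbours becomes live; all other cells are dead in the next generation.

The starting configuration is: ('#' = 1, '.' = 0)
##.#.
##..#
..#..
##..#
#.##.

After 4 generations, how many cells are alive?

9

k=0  ##.#.
##..#
..#..
##..#
#.##.
k=1  ...#.
...##
..##.
#...#
...#.
k=2  ..##.
....#
#.#..
..#.#
...#.
k=3  ..###
.##.#
##..#
.##.#
....#
k=4  .##.#
.....
....#
.##.#
.#..#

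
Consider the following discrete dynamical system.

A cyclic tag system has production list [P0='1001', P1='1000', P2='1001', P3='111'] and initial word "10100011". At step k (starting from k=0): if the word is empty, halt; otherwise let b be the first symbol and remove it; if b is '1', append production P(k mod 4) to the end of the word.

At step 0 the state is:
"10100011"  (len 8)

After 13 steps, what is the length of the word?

gen 0: "10100011"  (len 8)
gen 1: "01000111001"  (len 11)
gen 2: "1000111001"  (len 10)
gen 3: "0001110011001"  (len 13)
gen 4: "001110011001"  (len 12)
gen 5: "01110011001"  (len 11)
gen 6: "1110011001"  (len 10)
gen 7: "1100110011001"  (len 13)
gen 8: "100110011001111"  (len 15)
gen 9: "001100110011111001"  (len 18)
gen 10: "01100110011111001"  (len 17)
gen 11: "1100110011111001"  (len 16)
gen 12: "100110011111001111"  (len 18)
gen 13: "001100111110011111001"  (len 21)

21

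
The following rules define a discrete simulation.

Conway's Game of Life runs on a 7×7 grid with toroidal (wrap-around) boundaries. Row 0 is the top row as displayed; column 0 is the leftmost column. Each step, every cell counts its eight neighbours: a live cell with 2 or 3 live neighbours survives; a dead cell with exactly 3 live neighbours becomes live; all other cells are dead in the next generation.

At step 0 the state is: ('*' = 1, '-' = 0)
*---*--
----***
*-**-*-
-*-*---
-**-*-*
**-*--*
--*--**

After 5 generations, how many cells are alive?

18

k=0  *---*--
----***
*-**-*-
-*-*---
-**-*-*
**-*--*
--*--**
k=1  *--**--
**-----
****-*-
-----**
----***
---**--
--****-
k=2  *----**
-------
--*-**-
-***---
---*--*
--*---*
--*--*-
k=3  -----**
----*--
-**-*--
-*---*-
**-*---
--**-**
**---*-
k=4  *---***
---**--
-*****-
---**--
**-*-*-
---*-*-
***----
k=5  *-*-***
**-----
-----*-
*-----*
---*-**
---*---
****---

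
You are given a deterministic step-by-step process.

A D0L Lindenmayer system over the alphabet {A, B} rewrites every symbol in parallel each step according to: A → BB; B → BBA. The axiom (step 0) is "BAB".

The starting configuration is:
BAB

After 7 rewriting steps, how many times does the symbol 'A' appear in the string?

k=0  BAB
k=1  BBABBBBA
k=2  BBABBABBBBABBABBABBABB
k=3  BBABBABBBBABBABBBBABBABBABBABBBBABBABBBBABBABBBBABBABBBBABBA
k=4  BBABBABBBBABBABBBBABBABBABBABBBBABBABBBBABBABBABBABBBBABBA…ABBABBBBABBABBBBABBABBABBABBBBABBABBBBABBABBABBABBBBABBABB  (len 164)
k=5  BBABBABBBBABBABBBBABBABBABBABBBBABBABBBBABBABBABBABBBBABBA…ABBABBBBABBABBBBABBABBBBABBABBBBABBABBABBABBBBABBABBBBABBA  (len 448)
k=6  BBABBABBBBABBABBBBABBABBABBABBBBABBABBBBABBABBABBABBBBABBA…ABBABBBBABBABBBBABBABBABBABBBBABBABBBBABBABBABBABBBBABBABB  (len 1224)
k=7  BBABBABBBBABBABBBBABBABBABBABBBBABBABBBBABBABBABBABBBBABBA…ABBABBBBABBABBBBABBABBBBABBABBBBABBABBABBABBBBABBABBBBABBA  (len 3344)

896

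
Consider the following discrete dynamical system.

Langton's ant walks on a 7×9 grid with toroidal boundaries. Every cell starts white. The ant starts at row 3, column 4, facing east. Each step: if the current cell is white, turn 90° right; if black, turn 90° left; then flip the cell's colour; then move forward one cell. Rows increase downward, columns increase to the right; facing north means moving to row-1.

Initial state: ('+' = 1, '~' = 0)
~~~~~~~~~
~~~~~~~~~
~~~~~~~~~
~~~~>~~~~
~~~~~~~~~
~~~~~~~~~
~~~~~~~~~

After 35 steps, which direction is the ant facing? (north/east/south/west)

south

[0] ~~~~~~~~~
~~~~~~~~~
~~~~~~~~~
~~~~>~~~~
~~~~~~~~~
~~~~~~~~~
~~~~~~~~~
[1] ~~~~~~~~~
~~~~~~~~~
~~~~~~~~~
~~~~+~~~~
~~~~v~~~~
~~~~~~~~~
~~~~~~~~~
[2] ~~~~~~~~~
~~~~~~~~~
~~~~~~~~~
~~~~+~~~~
~~~<+~~~~
~~~~~~~~~
~~~~~~~~~
[3] ~~~~~~~~~
~~~~~~~~~
~~~~~~~~~
~~~^+~~~~
~~~++~~~~
~~~~~~~~~
~~~~~~~~~
[4] ~~~~~~~~~
~~~~~~~~~
~~~~~~~~~
~~~+>~~~~
~~~++~~~~
~~~~~~~~~
~~~~~~~~~
[5] ~~~~~~~~~
~~~~~~~~~
~~~~^~~~~
~~~+~~~~~
~~~++~~~~
~~~~~~~~~
~~~~~~~~~
[6] ~~~~~~~~~
~~~~~~~~~
~~~~+>~~~
~~~+~~~~~
~~~++~~~~
~~~~~~~~~
~~~~~~~~~
[7] ~~~~~~~~~
~~~~~~~~~
~~~~++~~~
~~~+~v~~~
~~~++~~~~
~~~~~~~~~
~~~~~~~~~
[8] ~~~~~~~~~
~~~~~~~~~
~~~~++~~~
~~~+<+~~~
~~~++~~~~
~~~~~~~~~
~~~~~~~~~
[9] ~~~~~~~~~
~~~~~~~~~
~~~~^+~~~
~~~+++~~~
~~~++~~~~
~~~~~~~~~
~~~~~~~~~
[10] ~~~~~~~~~
~~~~~~~~~
~~~<~+~~~
~~~+++~~~
~~~++~~~~
~~~~~~~~~
~~~~~~~~~
[11] ~~~~~~~~~
~~~^~~~~~
~~~+~+~~~
~~~+++~~~
~~~++~~~~
~~~~~~~~~
~~~~~~~~~
[12] ~~~~~~~~~
~~~+>~~~~
~~~+~+~~~
~~~+++~~~
~~~++~~~~
~~~~~~~~~
~~~~~~~~~
[13] ~~~~~~~~~
~~~++~~~~
~~~+v+~~~
~~~+++~~~
~~~++~~~~
~~~~~~~~~
~~~~~~~~~
[14] ~~~~~~~~~
~~~++~~~~
~~~<++~~~
~~~+++~~~
~~~++~~~~
~~~~~~~~~
~~~~~~~~~
[15] ~~~~~~~~~
~~~++~~~~
~~~~++~~~
~~~v++~~~
~~~++~~~~
~~~~~~~~~
~~~~~~~~~
[16] ~~~~~~~~~
~~~++~~~~
~~~~++~~~
~~~~>+~~~
~~~++~~~~
~~~~~~~~~
~~~~~~~~~
[17] ~~~~~~~~~
~~~++~~~~
~~~~^+~~~
~~~~~+~~~
~~~++~~~~
~~~~~~~~~
~~~~~~~~~
[18] ~~~~~~~~~
~~~++~~~~
~~~<~+~~~
~~~~~+~~~
~~~++~~~~
~~~~~~~~~
~~~~~~~~~
[19] ~~~~~~~~~
~~~^+~~~~
~~~+~+~~~
~~~~~+~~~
~~~++~~~~
~~~~~~~~~
~~~~~~~~~
[20] ~~~~~~~~~
~~<~+~~~~
~~~+~+~~~
~~~~~+~~~
~~~++~~~~
~~~~~~~~~
~~~~~~~~~
[21] ~~^~~~~~~
~~+~+~~~~
~~~+~+~~~
~~~~~+~~~
~~~++~~~~
~~~~~~~~~
~~~~~~~~~
[22] ~~+>~~~~~
~~+~+~~~~
~~~+~+~~~
~~~~~+~~~
~~~++~~~~
~~~~~~~~~
~~~~~~~~~
[23] ~~++~~~~~
~~+v+~~~~
~~~+~+~~~
~~~~~+~~~
~~~++~~~~
~~~~~~~~~
~~~~~~~~~
[24] ~~++~~~~~
~~<++~~~~
~~~+~+~~~
~~~~~+~~~
~~~++~~~~
~~~~~~~~~
~~~~~~~~~
[25] ~~++~~~~~
~~~++~~~~
~~v+~+~~~
~~~~~+~~~
~~~++~~~~
~~~~~~~~~
~~~~~~~~~
[26] ~~++~~~~~
~~~++~~~~
~<++~+~~~
~~~~~+~~~
~~~++~~~~
~~~~~~~~~
~~~~~~~~~
[27] ~~++~~~~~
~^~++~~~~
~+++~+~~~
~~~~~+~~~
~~~++~~~~
~~~~~~~~~
~~~~~~~~~
[28] ~~++~~~~~
~+>++~~~~
~+++~+~~~
~~~~~+~~~
~~~++~~~~
~~~~~~~~~
~~~~~~~~~
[29] ~~++~~~~~
~++++~~~~
~+v+~+~~~
~~~~~+~~~
~~~++~~~~
~~~~~~~~~
~~~~~~~~~
[30] ~~++~~~~~
~++++~~~~
~+~>~+~~~
~~~~~+~~~
~~~++~~~~
~~~~~~~~~
~~~~~~~~~
[31] ~~++~~~~~
~++^+~~~~
~+~~~+~~~
~~~~~+~~~
~~~++~~~~
~~~~~~~~~
~~~~~~~~~
[32] ~~++~~~~~
~+<~+~~~~
~+~~~+~~~
~~~~~+~~~
~~~++~~~~
~~~~~~~~~
~~~~~~~~~
[33] ~~++~~~~~
~+~~+~~~~
~+v~~+~~~
~~~~~+~~~
~~~++~~~~
~~~~~~~~~
~~~~~~~~~
[34] ~~++~~~~~
~+~~+~~~~
~<+~~+~~~
~~~~~+~~~
~~~++~~~~
~~~~~~~~~
~~~~~~~~~
[35] ~~++~~~~~
~+~~+~~~~
~~+~~+~~~
~v~~~+~~~
~~~++~~~~
~~~~~~~~~
~~~~~~~~~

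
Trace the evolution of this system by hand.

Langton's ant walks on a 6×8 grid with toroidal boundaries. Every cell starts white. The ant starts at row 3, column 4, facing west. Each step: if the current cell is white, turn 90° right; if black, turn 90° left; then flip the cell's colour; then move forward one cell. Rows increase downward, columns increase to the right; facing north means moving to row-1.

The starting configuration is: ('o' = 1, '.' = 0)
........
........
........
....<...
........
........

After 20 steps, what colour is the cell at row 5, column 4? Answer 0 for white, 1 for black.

1

t=0: ........
........
........
....<...
........
........
t=1: ........
........
....^...
....o...
........
........
t=2: ........
........
....o>..
....o...
........
........
t=3: ........
........
....oo..
....ov..
........
........
t=4: ........
........
....oo..
....<o..
........
........
t=5: ........
........
....oo..
.....o..
....v...
........
t=6: ........
........
....oo..
.....o..
...<o...
........
t=7: ........
........
....oo..
...^.o..
...oo...
........
t=8: ........
........
....oo..
...o>o..
...oo...
........
t=9: ........
........
....oo..
...ooo..
...ov...
........
t=10: ........
........
....oo..
...ooo..
...o.>..
........
t=11: ........
........
....oo..
...ooo..
...o.o..
.....v..
t=12: ........
........
....oo..
...ooo..
...o.o..
....<o..
t=13: ........
........
....oo..
...ooo..
...o^o..
....oo..
t=14: ........
........
....oo..
...ooo..
...oo>..
....oo..
t=15: ........
........
....oo..
...oo^..
...oo...
....oo..
t=16: ........
........
....oo..
...o<...
...oo...
....oo..
t=17: ........
........
....oo..
...o....
...ov...
....oo..
t=18: ........
........
....oo..
...o....
...o.>..
....oo..
t=19: ........
........
....oo..
...o....
...o.o..
....ov..
t=20: ........
........
....oo..
...o....
...o.o..
....o.>.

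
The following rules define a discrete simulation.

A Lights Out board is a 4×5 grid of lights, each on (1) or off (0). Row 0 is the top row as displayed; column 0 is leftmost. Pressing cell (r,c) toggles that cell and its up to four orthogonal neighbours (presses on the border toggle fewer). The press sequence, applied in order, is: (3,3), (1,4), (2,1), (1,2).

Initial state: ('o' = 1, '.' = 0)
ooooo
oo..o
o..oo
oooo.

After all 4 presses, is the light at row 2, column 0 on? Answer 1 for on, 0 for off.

[0] ooooo
oo..o
o..oo
oooo.
[1] ooooo
oo..o
o...o
oo..o
[2] oooo.
oo.o.
o....
oo..o
[3] oooo.
o..o.
.oo..
o...o
[4] oo.o.
ooo..
.o...
o...o

0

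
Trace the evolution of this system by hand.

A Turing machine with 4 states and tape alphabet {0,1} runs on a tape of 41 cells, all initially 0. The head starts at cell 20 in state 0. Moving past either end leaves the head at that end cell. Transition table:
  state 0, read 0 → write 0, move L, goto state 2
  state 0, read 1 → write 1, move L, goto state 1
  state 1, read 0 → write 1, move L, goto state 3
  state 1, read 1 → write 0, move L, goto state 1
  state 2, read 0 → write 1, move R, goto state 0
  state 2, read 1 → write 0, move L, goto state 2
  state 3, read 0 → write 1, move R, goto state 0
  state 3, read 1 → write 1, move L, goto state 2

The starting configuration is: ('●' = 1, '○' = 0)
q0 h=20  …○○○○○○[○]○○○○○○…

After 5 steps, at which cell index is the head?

step 0: q0 h=20  …○○○○○○[○]○○○○○○…
step 1: q2 h=19  …○○○○○○[○]○○○○○○…
step 2: q0 h=20  …○○○○○●[○]○○○○○○…
step 3: q2 h=19  …○○○○○○[●]○○○○○○…
step 4: q2 h=18  …○○○○○○[○]○○○○○○…
step 5: q0 h=19  …○○○○○●[○]○○○○○○…

19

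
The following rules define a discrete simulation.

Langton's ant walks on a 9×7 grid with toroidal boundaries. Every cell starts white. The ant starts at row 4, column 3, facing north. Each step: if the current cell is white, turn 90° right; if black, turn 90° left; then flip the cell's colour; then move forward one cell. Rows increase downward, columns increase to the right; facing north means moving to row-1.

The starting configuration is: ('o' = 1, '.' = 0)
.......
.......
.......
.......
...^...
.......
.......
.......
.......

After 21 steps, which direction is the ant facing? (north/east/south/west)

gen 0: .......
.......
.......
.......
...^...
.......
.......
.......
.......
gen 1: .......
.......
.......
.......
...o>..
.......
.......
.......
.......
gen 2: .......
.......
.......
.......
...oo..
....v..
.......
.......
.......
gen 3: .......
.......
.......
.......
...oo..
...<o..
.......
.......
.......
gen 4: .......
.......
.......
.......
...^o..
...oo..
.......
.......
.......
gen 5: .......
.......
.......
.......
..<.o..
...oo..
.......
.......
.......
gen 6: .......
.......
.......
..^....
..o.o..
...oo..
.......
.......
.......
gen 7: .......
.......
.......
..o>...
..o.o..
...oo..
.......
.......
.......
gen 8: .......
.......
.......
..oo...
..ovo..
...oo..
.......
.......
.......
gen 9: .......
.......
.......
..oo...
..<oo..
...oo..
.......
.......
.......
gen 10: .......
.......
.......
..oo...
...oo..
..voo..
.......
.......
.......
gen 11: .......
.......
.......
..oo...
...oo..
.<ooo..
.......
.......
.......
gen 12: .......
.......
.......
..oo...
.^.oo..
.oooo..
.......
.......
.......
gen 13: .......
.......
.......
..oo...
.o>oo..
.oooo..
.......
.......
.......
gen 14: .......
.......
.......
..oo...
.oooo..
.ovoo..
.......
.......
.......
gen 15: .......
.......
.......
..oo...
.oooo..
.o.>o..
.......
.......
.......
gen 16: .......
.......
.......
..oo...
.oo^o..
.o..o..
.......
.......
.......
gen 17: .......
.......
.......
..oo...
.o<.o..
.o..o..
.......
.......
.......
gen 18: .......
.......
.......
..oo...
.o..o..
.ov.o..
.......
.......
.......
gen 19: .......
.......
.......
..oo...
.o..o..
.<o.o..
.......
.......
.......
gen 20: .......
.......
.......
..oo...
.o..o..
..o.o..
.v.....
.......
.......
gen 21: .......
.......
.......
..oo...
.o..o..
..o.o..
<o.....
.......
.......

west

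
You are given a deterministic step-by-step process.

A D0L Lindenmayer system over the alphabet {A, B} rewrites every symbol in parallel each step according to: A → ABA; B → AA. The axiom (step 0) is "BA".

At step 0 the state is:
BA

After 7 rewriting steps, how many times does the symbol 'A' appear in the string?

step 0: BA
step 1: AAABA
step 2: ABAABAABAAAABA
step 3: ABAAAABAABAAAABAABAAAABAABAABAABAAAABA
step 4: ABAAAABAABAABAABAAAABAABAAAABAABAABAABAAAABAABAAAABAABAABAABAAAABAABAAAABAABAAAABAABAAAABAABAABAABAAAABA
step 5: ABAAAABAABAABAABAAAABAABAAAABAABAAAABAABAAAABAABAABAABAAAA…AAAABAABAABAABAAAABAABAAAABAABAAAABAABAAAABAABAABAABAAAABA  (len 284)
step 6: ABAAAABAABAABAABAAAABAABAAAABAABAAAABAABAAAABAABAABAABAAAA…AAAABAABAABAABAAAABAABAAAABAABAAAABAABAAAABAABAABAABAAAABA  (len 776)
step 7: ABAAAABAABAABAABAAAABAABAAAABAABAAAABAABAAAABAABAABAABAAAA…AAAABAABAABAABAAAABAABAAAABAABAAAABAABAAAABAABAABAABAAAABA  (len 2120)

1552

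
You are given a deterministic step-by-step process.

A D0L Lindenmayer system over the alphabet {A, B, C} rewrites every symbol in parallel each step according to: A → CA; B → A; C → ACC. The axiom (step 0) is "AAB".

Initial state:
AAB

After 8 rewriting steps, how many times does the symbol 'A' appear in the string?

1453

t=0: AAB
t=1: CACAA
t=2: ACCCAACCCACA
t=3: CAACCACCACCCACAACCACCACCCAACCCA
t=4: ACCCACAACCACCCAACCACCCAACCACCACCCAACCCACAACCACCCAACCACCCAACCACCACCCACAACCACCACCCA
t=5: CAACCACCACCCAACCCACAACCACCCAACCACCACCCACAACCACCCAACCACCACC…ACCCAACCACCCAACCACCACCCAACCCACAACCACCCAACCACCCAACCACCACCCA  (len 212)
t=6: ACCCACAACCACCCAACCACCCAACCACCACCCACAACCACCACCCAACCCACAACCA…ACCACCCACAACCACCCAACCACCACCCACAACCACCCAACCACCCAACCACCACCCA  (len 555)
t=7: CAACCACCACCCAACCCACAACCACCCAACCACCACCCACAACCACCCAACCACCACC…ACCACCCACAACCACCCAACCACCACCCACAACCACCCAACCACCCAACCACCACCCA  (len 1453)
t=8: ACCCACAACCACCCAACCACCCAACCACCACCCACAACCACCACCCAACCCACAACCA…ACCACCCACAACCACCCAACCACCACCCACAACCACCCAACCACCCAACCACCACCCA  (len 3804)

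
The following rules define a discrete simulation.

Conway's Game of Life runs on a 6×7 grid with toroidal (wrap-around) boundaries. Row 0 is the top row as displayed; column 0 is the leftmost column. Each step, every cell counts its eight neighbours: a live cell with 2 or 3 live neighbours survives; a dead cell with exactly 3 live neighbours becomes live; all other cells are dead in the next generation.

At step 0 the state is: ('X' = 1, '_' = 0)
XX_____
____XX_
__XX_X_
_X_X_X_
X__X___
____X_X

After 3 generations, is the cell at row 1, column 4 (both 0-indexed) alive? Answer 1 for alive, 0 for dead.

0

0) XX_____
____XX_
__XX_X_
_X_X_X_
X__X___
____X_X
1) X___X_X
_XXXXXX
__XX_XX
_X_X__X
X_XX_XX
_X____X
2) ____X__
_X_____
_______
_X_____
___XXX_
_XXXX__
3) _X__X__
_______
_______
____X__
_X___X_
__X____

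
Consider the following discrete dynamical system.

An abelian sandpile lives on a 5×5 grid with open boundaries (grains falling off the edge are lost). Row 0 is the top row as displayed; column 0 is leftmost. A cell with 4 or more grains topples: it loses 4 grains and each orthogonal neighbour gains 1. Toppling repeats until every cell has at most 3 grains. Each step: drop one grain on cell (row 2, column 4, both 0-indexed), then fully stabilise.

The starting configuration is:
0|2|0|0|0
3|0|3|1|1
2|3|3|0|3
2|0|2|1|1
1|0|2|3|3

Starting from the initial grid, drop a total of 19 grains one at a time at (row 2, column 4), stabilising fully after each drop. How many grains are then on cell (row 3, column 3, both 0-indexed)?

step 0: 0|2|0|0|0
3|0|3|1|1
2|3|3|0|3
2|0|2|1|1
1|0|2|3|3
step 1: 0|2|0|0|0
3|0|3|1|2
2|3|3|1|0
2|0|2|1|2
1|0|2|3|3
step 2: 0|2|0|0|0
3|0|3|1|2
2|3|3|1|1
2|0|2|1|2
1|0|2|3|3
step 3: 0|2|0|0|0
3|0|3|1|2
2|3|3|1|2
2|0|2|1|2
1|0|2|3|3
step 4: 0|2|0|0|0
3|0|3|1|2
2|3|3|1|3
2|0|2|1|2
1|0|2|3|3
step 5: 0|2|0|0|0
3|0|3|1|3
2|3|3|2|0
2|0|2|1|3
1|0|2|3|3
step 6: 0|2|0|0|0
3|0|3|1|3
2|3|3|2|1
2|0|2|1|3
1|0|2|3|3
step 7: 0|2|0|0|0
3|0|3|1|3
2|3|3|2|2
2|0|2|1|3
1|0|2|3|3
step 8: 0|2|0|0|0
3|0|3|1|3
2|3|3|2|3
2|0|2|1|3
1|0|2|3|3
step 9: 0|2|0|0|1
3|0|3|2|0
2|3|3|3|2
2|0|2|3|1
1|0|3|0|1
step 10: 0|2|0|0|1
3|0|3|2|0
2|3|3|3|3
2|0|2|3|1
1|0|3|0|1
step 11: 0|2|1|1|1
3|2|1|0|2
3|0|3|3|1
2|2|1|1|3
1|1|0|2|1
step 12: 0|2|1|1|1
3|2|1|0|2
3|0|3|3|2
2|2|1|1|3
1|1|0|2|1
step 13: 0|2|1|1|1
3|2|1|0|2
3|0|3|3|3
2|2|1|1|3
1|1|0|2|1
step 14: 0|2|1|1|1
3|2|2|1|3
3|1|0|1|2
2|2|2|3|0
1|1|0|2|2
step 15: 0|2|1|1|1
3|2|2|1|3
3|1|0|1|3
2|2|2|3|0
1|1|0|2|2
step 16: 0|2|1|1|2
3|2|2|2|0
3|1|0|2|1
2|2|2|3|1
1|1|0|2|2
step 17: 0|2|1|1|2
3|2|2|2|0
3|1|0|2|2
2|2|2|3|1
1|1|0|2|2
step 18: 0|2|1|1|2
3|2|2|2|0
3|1|0|2|3
2|2|2|3|1
1|1|0|2|2
step 19: 0|2|1|1|2
3|2|2|2|1
3|1|0|3|0
2|2|2|3|2
1|1|0|2|2

3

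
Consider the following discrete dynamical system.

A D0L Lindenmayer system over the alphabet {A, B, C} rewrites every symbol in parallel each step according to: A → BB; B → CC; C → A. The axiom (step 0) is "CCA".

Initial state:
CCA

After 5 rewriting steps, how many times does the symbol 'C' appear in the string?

16

gen 0: CCA
gen 1: AABB
gen 2: BBBBCCCC
gen 3: CCCCCCCCAAAA
gen 4: AAAAAAAABBBBBBBB
gen 5: BBBBBBBBBBBBBBBBCCCCCCCCCCCCCCCC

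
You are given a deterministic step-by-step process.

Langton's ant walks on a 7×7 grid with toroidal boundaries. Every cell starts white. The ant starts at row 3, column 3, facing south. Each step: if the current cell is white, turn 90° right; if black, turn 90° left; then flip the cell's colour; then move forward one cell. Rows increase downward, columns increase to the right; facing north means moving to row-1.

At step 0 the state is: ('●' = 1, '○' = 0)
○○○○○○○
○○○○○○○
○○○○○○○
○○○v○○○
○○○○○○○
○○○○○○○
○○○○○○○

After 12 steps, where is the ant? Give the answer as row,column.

0) ○○○○○○○
○○○○○○○
○○○○○○○
○○○v○○○
○○○○○○○
○○○○○○○
○○○○○○○
1) ○○○○○○○
○○○○○○○
○○○○○○○
○○<●○○○
○○○○○○○
○○○○○○○
○○○○○○○
2) ○○○○○○○
○○○○○○○
○○^○○○○
○○●●○○○
○○○○○○○
○○○○○○○
○○○○○○○
3) ○○○○○○○
○○○○○○○
○○●>○○○
○○●●○○○
○○○○○○○
○○○○○○○
○○○○○○○
4) ○○○○○○○
○○○○○○○
○○●●○○○
○○●v○○○
○○○○○○○
○○○○○○○
○○○○○○○
5) ○○○○○○○
○○○○○○○
○○●●○○○
○○●○>○○
○○○○○○○
○○○○○○○
○○○○○○○
6) ○○○○○○○
○○○○○○○
○○●●○○○
○○●○●○○
○○○○v○○
○○○○○○○
○○○○○○○
7) ○○○○○○○
○○○○○○○
○○●●○○○
○○●○●○○
○○○<●○○
○○○○○○○
○○○○○○○
8) ○○○○○○○
○○○○○○○
○○●●○○○
○○●^●○○
○○○●●○○
○○○○○○○
○○○○○○○
9) ○○○○○○○
○○○○○○○
○○●●○○○
○○●●>○○
○○○●●○○
○○○○○○○
○○○○○○○
10) ○○○○○○○
○○○○○○○
○○●●^○○
○○●●○○○
○○○●●○○
○○○○○○○
○○○○○○○
11) ○○○○○○○
○○○○○○○
○○●●●>○
○○●●○○○
○○○●●○○
○○○○○○○
○○○○○○○
12) ○○○○○○○
○○○○○○○
○○●●●●○
○○●●○v○
○○○●●○○
○○○○○○○
○○○○○○○

3,5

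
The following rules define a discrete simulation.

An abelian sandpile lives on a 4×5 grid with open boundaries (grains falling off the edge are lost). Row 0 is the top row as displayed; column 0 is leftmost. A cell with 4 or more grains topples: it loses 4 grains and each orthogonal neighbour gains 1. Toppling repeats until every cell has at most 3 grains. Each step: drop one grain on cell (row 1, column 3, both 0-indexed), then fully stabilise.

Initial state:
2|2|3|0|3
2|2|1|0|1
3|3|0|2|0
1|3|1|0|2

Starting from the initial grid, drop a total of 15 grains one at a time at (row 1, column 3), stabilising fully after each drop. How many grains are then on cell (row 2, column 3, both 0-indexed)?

2

[0] 2|2|3|0|3
2|2|1|0|1
3|3|0|2|0
1|3|1|0|2
[1] 2|2|3|0|3
2|2|1|1|1
3|3|0|2|0
1|3|1|0|2
[2] 2|2|3|0|3
2|2|1|2|1
3|3|0|2|0
1|3|1|0|2
[3] 2|2|3|0|3
2|2|1|3|1
3|3|0|2|0
1|3|1|0|2
[4] 2|2|3|1|3
2|2|2|0|2
3|3|0|3|0
1|3|1|0|2
[5] 2|2|3|1|3
2|2|2|1|2
3|3|0|3|0
1|3|1|0|2
[6] 2|2|3|1|3
2|2|2|2|2
3|3|0|3|0
1|3|1|0|2
[7] 2|2|3|1|3
2|2|2|3|2
3|3|0|3|0
1|3|1|0|2
[8] 2|2|3|2|3
2|2|3|1|3
3|3|1|0|1
1|3|1|1|2
[9] 2|2|3|2|3
2|2|3|2|3
3|3|1|0|1
1|3|1|1|2
[10] 2|2|3|2|3
2|2|3|3|3
3|3|1|0|1
1|3|1|1|2
[11] 2|3|1|1|1
2|3|1|3|1
3|3|2|1|2
1|3|1|1|2
[12] 2|3|1|2|1
2|3|2|0|2
3|3|2|2|2
1|3|1|1|2
[13] 2|3|1|2|1
2|3|2|1|2
3|3|2|2|2
1|3|1|1|2
[14] 2|3|1|2|1
2|3|2|2|2
3|3|2|2|2
1|3|1|1|2
[15] 2|3|1|2|1
2|3|2|3|2
3|3|2|2|2
1|3|1|1|2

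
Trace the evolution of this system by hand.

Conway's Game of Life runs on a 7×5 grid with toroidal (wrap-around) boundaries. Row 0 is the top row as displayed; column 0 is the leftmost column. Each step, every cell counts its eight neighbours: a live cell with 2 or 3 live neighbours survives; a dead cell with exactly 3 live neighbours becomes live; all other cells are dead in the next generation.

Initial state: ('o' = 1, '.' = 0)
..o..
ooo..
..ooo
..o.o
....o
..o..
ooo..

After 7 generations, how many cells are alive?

8

[0] ..o..
ooo..
..ooo
..o.o
....o
..o..
ooo..
[1] ...o.
o...o
....o
o.o.o
.....
o.oo.
..oo.
[2] ..oo.
o..oo
.o...
o..oo
o.o..
.oooo
.o...
[3] oooo.
oo.oo
.oo..
o.ooo
.....
...oo
oo..o
[4] .....
.....
.....
o.ooo
o.o..
...oo
.....
[5] .....
.....
...oo
o.ooo
o.o..
...oo
.....
[6] .....
.....
o.o..
o.o..
o.o..
...oo
.....
[7] .....
.....
.....
o.ooo
o.o..
...oo
.....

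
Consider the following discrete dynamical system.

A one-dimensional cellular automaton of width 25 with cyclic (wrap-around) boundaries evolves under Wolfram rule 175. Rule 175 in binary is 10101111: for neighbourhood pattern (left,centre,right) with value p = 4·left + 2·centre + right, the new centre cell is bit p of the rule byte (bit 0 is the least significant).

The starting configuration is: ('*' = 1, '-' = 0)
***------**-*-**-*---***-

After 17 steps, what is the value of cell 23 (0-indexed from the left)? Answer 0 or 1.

k=0  ***------**-*-**-*---***-
k=1  **--******-****-**-****-*
k=2  *--******-****-**-****-**
k=3  --******-****-**-****-***
k=4  -******-****-**-****-***-
k=5  ******-****-**-****-***--
k=6  *****-****-**-****-***--*
k=7  ****-****-**-****-***--**
k=8  ***-****-**-****-***--***
k=9  **-****-**-****-***--****
k=10  *-****-**-****-***--*****
k=11  -****-**-****-***--******
k=12  ****-**-****-***--******-
k=13  ***-**-****-***--******-*
k=14  **-**-****-***--******-**
k=15  *-**-****-***--******-***
k=16  -**-****-***--******-****
k=17  **-****-***--******-****-

1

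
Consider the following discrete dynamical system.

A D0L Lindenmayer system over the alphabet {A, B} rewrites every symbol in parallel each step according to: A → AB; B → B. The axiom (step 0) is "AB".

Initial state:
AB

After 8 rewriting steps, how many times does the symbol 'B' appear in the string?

9

0) AB
1) ABB
2) ABBB
3) ABBBB
4) ABBBBB
5) ABBBBBB
6) ABBBBBBB
7) ABBBBBBBB
8) ABBBBBBBBB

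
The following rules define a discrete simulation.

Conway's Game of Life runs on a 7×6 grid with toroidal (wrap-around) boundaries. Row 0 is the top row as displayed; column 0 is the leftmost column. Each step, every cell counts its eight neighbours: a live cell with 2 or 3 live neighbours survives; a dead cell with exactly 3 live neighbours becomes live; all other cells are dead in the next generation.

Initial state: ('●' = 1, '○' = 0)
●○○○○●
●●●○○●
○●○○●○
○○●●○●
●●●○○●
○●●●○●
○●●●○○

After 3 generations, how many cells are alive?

step 0: ●○○○○●
●●●○○●
○●○○●○
○○●●○●
●●●○○●
○●●●○●
○●●●○○
step 1: ○○○●●●
○○●○●○
○○○○●○
○○○●○●
○○○○○●
○○○○○●
○○○●○●
step 2: ○○●○○●
○○○○○○
○○○○●●
○○○○○●
●○○○○●
●○○○○●
●○○●○●
step 3: ●○○○●●
○○○○●●
○○○○●●
○○○○○○
○○○○●○
○●○○○○
○●○○○○

10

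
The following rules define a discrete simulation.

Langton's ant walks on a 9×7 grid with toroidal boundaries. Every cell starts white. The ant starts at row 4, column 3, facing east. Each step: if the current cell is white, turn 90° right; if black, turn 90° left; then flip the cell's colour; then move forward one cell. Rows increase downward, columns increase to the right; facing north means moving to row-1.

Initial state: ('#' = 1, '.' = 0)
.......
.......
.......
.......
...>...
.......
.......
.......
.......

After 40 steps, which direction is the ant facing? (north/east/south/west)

east

[0] .......
.......
.......
.......
...>...
.......
.......
.......
.......
[1] .......
.......
.......
.......
...#...
...v...
.......
.......
.......
[2] .......
.......
.......
.......
...#...
..<#...
.......
.......
.......
[3] .......
.......
.......
.......
..^#...
..##...
.......
.......
.......
[4] .......
.......
.......
.......
..#>...
..##...
.......
.......
.......
[5] .......
.......
.......
...^...
..#....
..##...
.......
.......
.......
[6] .......
.......
.......
...#>..
..#....
..##...
.......
.......
.......
[7] .......
.......
.......
...##..
..#.v..
..##...
.......
.......
.......
[8] .......
.......
.......
...##..
..#<#..
..##...
.......
.......
.......
[9] .......
.......
.......
...^#..
..###..
..##...
.......
.......
.......
[10] .......
.......
.......
..<.#..
..###..
..##...
.......
.......
.......
[11] .......
.......
..^....
..#.#..
..###..
..##...
.......
.......
.......
[12] .......
.......
..#>...
..#.#..
..###..
..##...
.......
.......
.......
[13] .......
.......
..##...
..#v#..
..###..
..##...
.......
.......
.......
[14] .......
.......
..##...
..<##..
..###..
..##...
.......
.......
.......
[15] .......
.......
..##...
...##..
..v##..
..##...
.......
.......
.......
[16] .......
.......
..##...
...##..
...>#..
..##...
.......
.......
.......
[17] .......
.......
..##...
...^#..
....#..
..##...
.......
.......
.......
[18] .......
.......
..##...
..<.#..
....#..
..##...
.......
.......
.......
[19] .......
.......
..^#...
..#.#..
....#..
..##...
.......
.......
.......
[20] .......
.......
.<.#...
..#.#..
....#..
..##...
.......
.......
.......
[21] .......
.^.....
.#.#...
..#.#..
....#..
..##...
.......
.......
.......
[22] .......
.#>....
.#.#...
..#.#..
....#..
..##...
.......
.......
.......
[23] .......
.##....
.#v#...
..#.#..
....#..
..##...
.......
.......
.......
[24] .......
.##....
.<##...
..#.#..
....#..
..##...
.......
.......
.......
[25] .......
.##....
..##...
.v#.#..
....#..
..##...
.......
.......
.......
[26] .......
.##....
..##...
<##.#..
....#..
..##...
.......
.......
.......
[27] .......
.##....
^.##...
###.#..
....#..
..##...
.......
.......
.......
[28] .......
.##....
#>##...
###.#..
....#..
..##...
.......
.......
.......
[29] .......
.##....
####...
#v#.#..
....#..
..##...
.......
.......
.......
[30] .......
.##....
####...
#.>.#..
....#..
..##...
.......
.......
.......
[31] .......
.##....
##^#...
#...#..
....#..
..##...
.......
.......
.......
[32] .......
.##....
#<.#...
#...#..
....#..
..##...
.......
.......
.......
[33] .......
.##....
#..#...
#v..#..
....#..
..##...
.......
.......
.......
[34] .......
.##....
#..#...
<#..#..
....#..
..##...
.......
.......
.......
[35] .......
.##....
#..#...
.#..#..
v...#..
..##...
.......
.......
.......
[36] .......
.##....
#..#...
.#..#..
#...#.<
..##...
.......
.......
.......
[37] .......
.##....
#..#...
.#..#.^
#...#.#
..##...
.......
.......
.......
[38] .......
.##....
#..#...
>#..#.#
#...#.#
..##...
.......
.......
.......
[39] .......
.##....
#..#...
##..#.#
v...#.#
..##...
.......
.......
.......
[40] .......
.##....
#..#...
##..#.#
.>..#.#
..##...
.......
.......
.......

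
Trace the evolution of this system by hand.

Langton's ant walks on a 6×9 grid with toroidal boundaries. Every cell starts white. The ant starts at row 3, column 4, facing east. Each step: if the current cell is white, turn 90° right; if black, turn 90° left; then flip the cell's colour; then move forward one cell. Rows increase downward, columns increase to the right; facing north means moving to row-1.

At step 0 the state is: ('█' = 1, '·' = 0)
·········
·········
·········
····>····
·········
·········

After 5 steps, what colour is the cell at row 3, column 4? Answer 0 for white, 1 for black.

0) ·········
·········
·········
····>····
·········
·········
1) ·········
·········
·········
····█····
····v····
·········
2) ·········
·········
·········
····█····
···<█····
·········
3) ·········
·········
·········
···^█····
···██····
·········
4) ·········
·········
·········
···█>····
···██····
·········
5) ·········
·········
····^····
···█·····
···██····
·········

0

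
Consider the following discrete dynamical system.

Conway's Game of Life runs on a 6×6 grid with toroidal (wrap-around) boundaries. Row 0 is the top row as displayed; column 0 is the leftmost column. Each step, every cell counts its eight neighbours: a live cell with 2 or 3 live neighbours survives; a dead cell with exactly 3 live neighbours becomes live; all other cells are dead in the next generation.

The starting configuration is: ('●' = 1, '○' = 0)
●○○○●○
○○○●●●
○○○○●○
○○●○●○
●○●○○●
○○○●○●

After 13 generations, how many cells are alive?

11

k=0  ●○○○●○
○○○●●●
○○○○●○
○○●○●○
●○●○○●
○○○●○●
k=1  ●○○○○○
○○○●○○
○○○○○○
○●○○●○
●●●○○●
○●○●○○
k=2  ○○●○○○
○○○○○○
○○○○○○
○●●○○●
○○○●●●
○○○○○●
k=3  ○○○○○○
○○○○○○
○○○○○○
●○●●○●
○○●●○●
○○○●○●
k=4  ○○○○○○
○○○○○○
○○○○○○
●●●●○●
○●○○○●
○○●●○○
k=5  ○○○○○○
○○○○○○
●●●○○○
○●●○●●
○○○○○●
○○●○○○
k=6  ○○○○○○
○●○○○○
●○●●○●
○○●●●●
●●●●●●
○○○○○○
k=7  ○○○○○○
●●●○○○
●○○○○●
○○○○○○
●●○○○○
●●●●●●
k=8  ○○○○●○
●●○○○●
●○○○○●
○●○○○●
○○○●●○
○○●●●●
k=9  ○●●○○○
○●○○●○
○○○○●○
○○○○○●
●○○○○○
○○●○○●
k=10  ●●●●○○
○●●●○○
○○○○●●
○○○○○●
●○○○○●
●○●○○○
k=11  ●○○○○○
○○○○○●
●○●●●●
○○○○○○
●●○○○●
○○●●○○
k=12  ○○○○○○
○●○●○○
●○○●●●
○○●●○○
●●●○○○
○○●○○●
k=13  ○○●○○○
●○●●○●
●●○○○●
○○○○○○
●○○○○○
●○●○○○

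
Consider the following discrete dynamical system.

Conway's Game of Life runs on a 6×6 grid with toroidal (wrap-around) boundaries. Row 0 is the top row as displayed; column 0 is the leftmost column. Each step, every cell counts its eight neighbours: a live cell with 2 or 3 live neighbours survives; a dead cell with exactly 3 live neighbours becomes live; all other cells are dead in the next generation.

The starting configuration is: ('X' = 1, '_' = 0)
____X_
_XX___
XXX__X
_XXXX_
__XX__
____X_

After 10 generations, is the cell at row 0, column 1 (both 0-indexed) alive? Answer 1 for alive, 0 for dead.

1

t=0: ____X_
_XX___
XXX__X
_XXXX_
__XX__
____X_
t=1: ___X__
__XX_X
____XX
____XX
_X____
____X_
t=2: __XX__
__XX_X
X_____
X___XX
____XX
______
t=3: __XXX_
_XXXX_
XX_X__
X___X_
X___X_
___XX_
t=4: _X___X
X____X
X_____
X__XX_
____X_
__X___
t=5: _X___X
_X___X
XX__X_
___XX_
____XX
______
t=6: ______
_XX_XX
XXXXX_
X__X__
___XXX
X___XX
t=7: _X_X__
____XX
______
X_____
___X__
X__X__
t=8: X_XX_X
____X_
_____X
______
______
___XX_
t=9: __X__X
X__XX_
______
______
______
__XXXX
t=10: XXX___
___XXX
______
______
___XX_
__XXXX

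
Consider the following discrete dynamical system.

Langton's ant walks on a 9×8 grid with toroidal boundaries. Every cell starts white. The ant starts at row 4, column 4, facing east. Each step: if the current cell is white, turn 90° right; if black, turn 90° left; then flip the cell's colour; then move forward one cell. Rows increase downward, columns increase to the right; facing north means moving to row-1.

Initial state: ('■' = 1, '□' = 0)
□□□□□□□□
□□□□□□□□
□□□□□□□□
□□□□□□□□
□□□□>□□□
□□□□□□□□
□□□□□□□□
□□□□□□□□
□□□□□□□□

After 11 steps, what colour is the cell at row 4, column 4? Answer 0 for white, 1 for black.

0) □□□□□□□□
□□□□□□□□
□□□□□□□□
□□□□□□□□
□□□□>□□□
□□□□□□□□
□□□□□□□□
□□□□□□□□
□□□□□□□□
1) □□□□□□□□
□□□□□□□□
□□□□□□□□
□□□□□□□□
□□□□■□□□
□□□□v□□□
□□□□□□□□
□□□□□□□□
□□□□□□□□
2) □□□□□□□□
□□□□□□□□
□□□□□□□□
□□□□□□□□
□□□□■□□□
□□□<■□□□
□□□□□□□□
□□□□□□□□
□□□□□□□□
3) □□□□□□□□
□□□□□□□□
□□□□□□□□
□□□□□□□□
□□□^■□□□
□□□■■□□□
□□□□□□□□
□□□□□□□□
□□□□□□□□
4) □□□□□□□□
□□□□□□□□
□□□□□□□□
□□□□□□□□
□□□■>□□□
□□□■■□□□
□□□□□□□□
□□□□□□□□
□□□□□□□□
5) □□□□□□□□
□□□□□□□□
□□□□□□□□
□□□□^□□□
□□□■□□□□
□□□■■□□□
□□□□□□□□
□□□□□□□□
□□□□□□□□
6) □□□□□□□□
□□□□□□□□
□□□□□□□□
□□□□■>□□
□□□■□□□□
□□□■■□□□
□□□□□□□□
□□□□□□□□
□□□□□□□□
7) □□□□□□□□
□□□□□□□□
□□□□□□□□
□□□□■■□□
□□□■□v□□
□□□■■□□□
□□□□□□□□
□□□□□□□□
□□□□□□□□
8) □□□□□□□□
□□□□□□□□
□□□□□□□□
□□□□■■□□
□□□■<■□□
□□□■■□□□
□□□□□□□□
□□□□□□□□
□□□□□□□□
9) □□□□□□□□
□□□□□□□□
□□□□□□□□
□□□□^■□□
□□□■■■□□
□□□■■□□□
□□□□□□□□
□□□□□□□□
□□□□□□□□
10) □□□□□□□□
□□□□□□□□
□□□□□□□□
□□□<□■□□
□□□■■■□□
□□□■■□□□
□□□□□□□□
□□□□□□□□
□□□□□□□□
11) □□□□□□□□
□□□□□□□□
□□□^□□□□
□□□■□■□□
□□□■■■□□
□□□■■□□□
□□□□□□□□
□□□□□□□□
□□□□□□□□

1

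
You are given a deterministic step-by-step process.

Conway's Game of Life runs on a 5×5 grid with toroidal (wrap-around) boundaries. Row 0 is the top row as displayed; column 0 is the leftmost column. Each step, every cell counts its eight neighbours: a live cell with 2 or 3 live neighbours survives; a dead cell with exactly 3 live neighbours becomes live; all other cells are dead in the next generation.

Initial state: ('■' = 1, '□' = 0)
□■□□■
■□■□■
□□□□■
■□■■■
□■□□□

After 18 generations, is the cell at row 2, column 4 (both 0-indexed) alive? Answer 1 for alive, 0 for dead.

0

t=0: □■□□■
■□■□■
□□□□■
■□■■■
□■□□□
t=1: □■■■■
□■□□■
□□■□□
■■■■■
□■□□□
t=2: □■□■■
□■□□■
□□□□□
■□□■■
□□□□□
t=3: □□■■■
□□■■■
□□□■□
□□□□■
□□■□□
t=4: □■□□■
□□□□□
□□■□□
□□□■□
□□■□■
t=5: ■□□■□
□□□□□
□□□□□
□□■■□
■□■□■
t=6: ■■□■□
□□□□□
□□□□□
□■■■■
■□■□□
t=7: ■■■□■
□□□□□
□□■■□
■■■■■
□□□□□
t=8: ■■□□□
■□□□■
■□□□□
■■□□■
□□□□□
t=9: ■■□□■
□□□□■
□□□□□
■■□□■
□□□□■
t=10: □□□■■
□□□□■
□□□□■
■□□□■
□□□■□
t=11: □□□■■
■□□□■
□□□■■
■□□■■
■□□■□
t=12: □□□■□
■□□□□
□□□□□
■□■□□
■□■□□
t=13: □■□□■
□□□□□
□■□□□
□□□□□
□□■■■
t=14: ■□■□■
■□□□□
□□□□□
□□■■□
■□■■■
t=15: □□■□□
■■□□■
□□□□□
□■■□□
■□□□□
t=16: □□□□■
■■□□□
□□■□□
□■□□□
□□■□□
t=17: ■■□□□
■■□□□
■□■□□
□■■□□
□□□□□
t=18: ■■□□□
□□■□■
■□■□□
□■■□□
■□■□□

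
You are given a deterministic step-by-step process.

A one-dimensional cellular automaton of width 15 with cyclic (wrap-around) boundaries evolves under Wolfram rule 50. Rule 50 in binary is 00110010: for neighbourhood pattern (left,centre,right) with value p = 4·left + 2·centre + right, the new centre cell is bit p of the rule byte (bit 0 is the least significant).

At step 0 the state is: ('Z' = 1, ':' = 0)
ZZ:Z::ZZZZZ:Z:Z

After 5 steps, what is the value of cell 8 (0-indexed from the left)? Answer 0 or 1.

gen 0: ZZ:Z::ZZZZZ:Z:Z
gen 1: ::Z:ZZ:::::Z:Z:
gen 2: :Z:Z::Z:::Z:Z:Z
gen 3: Z:Z:ZZ:Z:Z:Z:Z:
gen 4: :Z:Z::Z:Z:Z:Z:Z
gen 5: Z:Z:ZZ:Z:Z:Z:Z:

0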